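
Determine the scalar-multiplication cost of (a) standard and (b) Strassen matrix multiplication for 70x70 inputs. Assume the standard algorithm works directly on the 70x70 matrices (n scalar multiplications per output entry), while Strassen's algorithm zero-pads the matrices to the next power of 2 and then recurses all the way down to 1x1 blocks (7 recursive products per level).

Matrix multiplication for 70x70 matrices:

Strassen's algorithm requires power-of-2 dimensions. Pad 70x70 to 128x128 (next power of 2).

Standard algorithm: 70^3 = 343000 multiplications
Strassen's algorithm: 7^(log2(128)) = 7^7 = 823543 multiplications
Difference: 343000 - 823543 = -480543 (Strassen uses MORE here due to padding overhead — for small or just-over-power-of-2 n, padding can outweigh the per-level savings)

Standard: 343000 multiplications (70^3). Strassen: 823543 multiplications (7^7, after padding to 128x128). Strassen reduces 8 recursive multiplications to 7 at each level.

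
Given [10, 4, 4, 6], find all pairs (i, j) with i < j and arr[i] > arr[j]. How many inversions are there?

Finding inversions in [10, 4, 4, 6]:

(0, 1): arr[0]=10 > arr[1]=4
(0, 2): arr[0]=10 > arr[2]=4
(0, 3): arr[0]=10 > arr[3]=6

Total inversions: 3

The array has 3 inversion(s): (0,1), (0,2), (0,3). Each pair (i,j) satisfies i < j and arr[i] > arr[j].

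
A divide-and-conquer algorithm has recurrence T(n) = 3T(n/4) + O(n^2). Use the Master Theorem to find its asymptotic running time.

Master Theorem for T(n) = 3T(n/4) + O(n^2):

a = 3, b = 4, c = 2
log_b(a) = log_4(3) = 0.7925

Case 3: c = 2 > log_4(3) = 0.7925
T(n) = O(n^2) = O(n^2)

For T(n) = 3T(n/4) + O(n^2): log_4(3) = 0.7925. This is Case 3 of the Master Theorem (c > log_b(a), work dominated by root), giving O(n^2).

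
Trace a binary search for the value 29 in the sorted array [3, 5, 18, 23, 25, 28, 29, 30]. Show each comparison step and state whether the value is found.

Binary search for 29 in [3, 5, 18, 23, 25, 28, 29, 30]:

lo=0, hi=7, mid=3, arr[mid]=23 -> 23 < 29, search right half
lo=4, hi=7, mid=5, arr[mid]=28 -> 28 < 29, search right half
lo=6, hi=7, mid=6, arr[mid]=29 -> Found target at index 6!

Binary search finds 29 at index 6 after 3 comparisons. The search repeatedly halves the search space by comparing with the middle element.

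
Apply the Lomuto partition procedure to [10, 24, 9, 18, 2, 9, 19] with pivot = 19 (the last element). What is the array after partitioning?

Lomuto partition with pivot = 19:

Initial array: [10, 24, 9, 18, 2, 9, 19]

arr[0]=10 <= 19: swap with position 0, array becomes [10, 24, 9, 18, 2, 9, 19]
arr[1]=24 > 19: no swap
arr[2]=9 <= 19: swap with position 1, array becomes [10, 9, 24, 18, 2, 9, 19]
arr[3]=18 <= 19: swap with position 2, array becomes [10, 9, 18, 24, 2, 9, 19]
arr[4]=2 <= 19: swap with position 3, array becomes [10, 9, 18, 2, 24, 9, 19]
arr[5]=9 <= 19: swap with position 4, array becomes [10, 9, 18, 2, 9, 24, 19]

Place pivot at position 5: [10, 9, 18, 2, 9, 19, 24]
Pivot position: 5

After partitioning with pivot 19, the array becomes [10, 9, 18, 2, 9, 19, 24]. The pivot is placed at index 5. All elements to the left of the pivot are <= 19, and all elements to the right are > 19.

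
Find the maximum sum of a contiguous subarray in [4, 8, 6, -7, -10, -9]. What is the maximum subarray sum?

Using Kadane's algorithm on [4, 8, 6, -7, -10, -9]:

Scanning through the array:
Position 1 (value 8): max_ending_here = 12, max_so_far = 12
Position 2 (value 6): max_ending_here = 18, max_so_far = 18
Position 3 (value -7): max_ending_here = 11, max_so_far = 18
Position 4 (value -10): max_ending_here = 1, max_so_far = 18
Position 5 (value -9): max_ending_here = -8, max_so_far = 18

Maximum subarray: [4, 8, 6]
Maximum sum: 18

The maximum subarray is [4, 8, 6] with sum 18. This subarray runs from index 0 to index 2.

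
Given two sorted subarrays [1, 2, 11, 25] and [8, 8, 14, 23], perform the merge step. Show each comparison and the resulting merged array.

Merging process:

Compare 1 vs 8: take 1 from left. Merged: [1]
Compare 2 vs 8: take 2 from left. Merged: [1, 2]
Compare 11 vs 8: take 8 from right. Merged: [1, 2, 8]
Compare 11 vs 8: take 8 from right. Merged: [1, 2, 8, 8]
Compare 11 vs 14: take 11 from left. Merged: [1, 2, 8, 8, 11]
Compare 25 vs 14: take 14 from right. Merged: [1, 2, 8, 8, 11, 14]
Compare 25 vs 23: take 23 from right. Merged: [1, 2, 8, 8, 11, 14, 23]
Append remaining from left: [25]. Merged: [1, 2, 8, 8, 11, 14, 23, 25]

Final merged array: [1, 2, 8, 8, 11, 14, 23, 25]
Total comparisons: 7

The merged array is [1, 2, 8, 8, 11, 14, 23, 25], requiring 7 comparisons. The merge step runs in O(n) time where n is the total number of elements.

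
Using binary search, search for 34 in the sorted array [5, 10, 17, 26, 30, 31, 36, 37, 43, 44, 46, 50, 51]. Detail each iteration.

Binary search for 34 in [5, 10, 17, 26, 30, 31, 36, 37, 43, 44, 46, 50, 51]:

lo=0, hi=12, mid=6, arr[mid]=36 -> 36 > 34, search left half
lo=0, hi=5, mid=2, arr[mid]=17 -> 17 < 34, search right half
lo=3, hi=5, mid=4, arr[mid]=30 -> 30 < 34, search right half
lo=5, hi=5, mid=5, arr[mid]=31 -> 31 < 34, search right half
lo=6 > hi=5, target 34 not found

Binary search determines that 34 is not in the array after 4 comparisons. The search space was exhausted without finding the target.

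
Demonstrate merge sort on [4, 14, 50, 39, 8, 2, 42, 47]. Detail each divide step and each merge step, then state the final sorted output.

Merge sort trace:

Split: [4, 14, 50, 39, 8, 2, 42, 47] -> [4, 14, 50, 39] and [8, 2, 42, 47]
  Split: [4, 14, 50, 39] -> [4, 14] and [50, 39]
    Split: [4, 14] -> [4] and [14]
    Merge: [4] + [14] -> [4, 14]
    Split: [50, 39] -> [50] and [39]
    Merge: [50] + [39] -> [39, 50]
  Merge: [4, 14] + [39, 50] -> [4, 14, 39, 50]
  Split: [8, 2, 42, 47] -> [8, 2] and [42, 47]
    Split: [8, 2] -> [8] and [2]
    Merge: [8] + [2] -> [2, 8]
    Split: [42, 47] -> [42] and [47]
    Merge: [42] + [47] -> [42, 47]
  Merge: [2, 8] + [42, 47] -> [2, 8, 42, 47]
Merge: [4, 14, 39, 50] + [2, 8, 42, 47] -> [2, 4, 8, 14, 39, 42, 47, 50]

Final sorted array: [2, 4, 8, 14, 39, 42, 47, 50]

The merge sort proceeds by recursively splitting the array and merging sorted halves.
After all merges, the sorted array is [2, 4, 8, 14, 39, 42, 47, 50].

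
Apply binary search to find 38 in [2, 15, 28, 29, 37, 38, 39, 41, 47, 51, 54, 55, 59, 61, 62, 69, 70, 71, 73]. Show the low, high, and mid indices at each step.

Binary search for 38 in [2, 15, 28, 29, 37, 38, 39, 41, 47, 51, 54, 55, 59, 61, 62, 69, 70, 71, 73]:

lo=0, hi=18, mid=9, arr[mid]=51 -> 51 > 38, search left half
lo=0, hi=8, mid=4, arr[mid]=37 -> 37 < 38, search right half
lo=5, hi=8, mid=6, arr[mid]=39 -> 39 > 38, search left half
lo=5, hi=5, mid=5, arr[mid]=38 -> Found target at index 5!

Binary search finds 38 at index 5 after 4 comparisons. The search repeatedly halves the search space by comparing with the middle element.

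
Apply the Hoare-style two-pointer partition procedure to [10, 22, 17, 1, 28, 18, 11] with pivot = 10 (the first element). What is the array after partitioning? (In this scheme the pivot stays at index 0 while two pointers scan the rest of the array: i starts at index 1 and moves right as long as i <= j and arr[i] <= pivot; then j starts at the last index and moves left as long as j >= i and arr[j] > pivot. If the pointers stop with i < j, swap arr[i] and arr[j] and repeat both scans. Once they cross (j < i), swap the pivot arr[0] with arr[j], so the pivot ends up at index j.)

Hoare-style two-pointer partition with pivot = 10:

Initial array: [10, 22, 17, 1, 28, 18, 11]

Pointers start at i = 1, j = 6.
i stops at index 1 (arr[1]=22 > 10), j stops at index 3 (arr[3]=1 <= 10): swap arr[1] and arr[3], array becomes [10, 1, 17, 22, 28, 18, 11]
i ends at 2, j ends at 1: the pointers have crossed (j < i), so scanning stops.

Swap pivot arr[0] with arr[1] to place pivot at position 1: [1, 10, 17, 22, 28, 18, 11]
Pivot position: 1

After partitioning with pivot 10, the array becomes [1, 10, 17, 22, 28, 18, 11]. The pivot is placed at index 1. All elements to the left of the pivot are <= 10, and all elements to the right are > 10.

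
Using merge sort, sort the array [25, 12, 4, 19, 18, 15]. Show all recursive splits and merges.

Merge sort trace:

Split: [25, 12, 4, 19, 18, 15] -> [25, 12, 4] and [19, 18, 15]
  Split: [25, 12, 4] -> [25] and [12, 4]
    Split: [12, 4] -> [12] and [4]
    Merge: [12] + [4] -> [4, 12]
  Merge: [25] + [4, 12] -> [4, 12, 25]
  Split: [19, 18, 15] -> [19] and [18, 15]
    Split: [18, 15] -> [18] and [15]
    Merge: [18] + [15] -> [15, 18]
  Merge: [19] + [15, 18] -> [15, 18, 19]
Merge: [4, 12, 25] + [15, 18, 19] -> [4, 12, 15, 18, 19, 25]

Final sorted array: [4, 12, 15, 18, 19, 25]

The merge sort proceeds by recursively splitting the array and merging sorted halves.
After all merges, the sorted array is [4, 12, 15, 18, 19, 25].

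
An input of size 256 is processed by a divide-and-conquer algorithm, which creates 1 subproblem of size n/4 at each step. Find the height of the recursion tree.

For divide and conquer with division factor 4:

Problem sizes at each level:
Level 0: 256
Level 1: 64
Level 2: 16
Level 3: 4
Level 4: 1

The root is level 0 and the size-1 base case is level 4 (the tree spans levels 0 through 4, i.e. 5 levels counting the root), so the depth is the number of divisions: log_4(256) = 4

The recursion tree depth is log_4(256) = 4. At each level, the problem size is divided by 4, so it takes 4 divisions to reduce to a base case of size 1. The algorithm makes 1 recursive call at each level.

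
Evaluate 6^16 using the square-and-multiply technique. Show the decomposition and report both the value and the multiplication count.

Computing 6^16 by squaring (build up from 6^1; each line after the first costs one multiplication):

6^1 = 6
6^2 = (6^1)^2 = 6^2 = 36
6^4 = (6^2)^2 = 36^2 = 1296
6^8 = (6^4)^2 = 1296^2 = 1679616
6^16 = (6^8)^2 = 1679616^2 = 2821109907456

Result: 2821109907456
Multiplications needed: 4 (4 lines after 6^1)

6^16 = 2821109907456. Using exponentiation by squaring, this requires 4 multiplications. The key idea: if the exponent is even, square the half-power; if odd, multiply by the base once.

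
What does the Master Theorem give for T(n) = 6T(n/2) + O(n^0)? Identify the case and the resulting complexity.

Master Theorem for T(n) = 6T(n/2) + O(n^0):

a = 6, b = 2, c = 0
log_b(a) = log_2(6) = 2.5850

Case 1: c = 0 < log_2(6) = 2.5850
T(n) = O(n^(log_2 6))

For T(n) = 6T(n/2) + O(n^0): log_2(6) = 2.5850. This is Case 1 of the Master Theorem (c < log_b(a), work dominated by leaves), giving O(n^(log_2 6)).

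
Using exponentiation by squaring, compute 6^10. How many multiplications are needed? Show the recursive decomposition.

Computing 6^10 by squaring (build up from 6^1; each line after the first costs one multiplication):

6^1 = 6
6^2 = (6^1)^2 = 6^2 = 36
6^4 = (6^2)^2 = 36^2 = 1296
6^5 = 6 * 6^4 = 6 * 1296 = 7776
6^10 = (6^5)^2 = 7776^2 = 60466176

Result: 60466176
Multiplications needed: 4 (4 lines after 6^1)

6^10 = 60466176. Using exponentiation by squaring, this requires 4 multiplications. The key idea: if the exponent is even, square the half-power; if odd, multiply by the base once.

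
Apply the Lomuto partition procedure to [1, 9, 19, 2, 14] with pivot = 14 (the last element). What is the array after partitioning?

Lomuto partition with pivot = 14:

Initial array: [1, 9, 19, 2, 14]

arr[0]=1 <= 14: swap with position 0, array becomes [1, 9, 19, 2, 14]
arr[1]=9 <= 14: swap with position 1, array becomes [1, 9, 19, 2, 14]
arr[2]=19 > 14: no swap
arr[3]=2 <= 14: swap with position 2, array becomes [1, 9, 2, 19, 14]

Place pivot at position 3: [1, 9, 2, 14, 19]
Pivot position: 3

After partitioning with pivot 14, the array becomes [1, 9, 2, 14, 19]. The pivot is placed at index 3. All elements to the left of the pivot are <= 14, and all elements to the right are > 14.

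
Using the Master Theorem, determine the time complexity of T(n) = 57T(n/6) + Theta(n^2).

Master Theorem for T(n) = 57T(n/6) + O(n^2):

a = 57, b = 6, c = 2
log_b(a) = log_6(57) = 2.2565

Case 1: c = 2 < log_6(57) = 2.2565
T(n) = O(n^(log_6 57))

For T(n) = 57T(n/6) + O(n^2): log_6(57) = 2.2565. This is Case 1 of the Master Theorem (c < log_b(a), work dominated by leaves), giving O(n^(log_6 57)).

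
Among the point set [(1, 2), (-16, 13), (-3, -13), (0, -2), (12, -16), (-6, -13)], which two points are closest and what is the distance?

Computing all pairwise distances among 6 points:

d((1, 2), (-16, 13)) = 20.2485
d((1, 2), (-3, -13)) = 15.5242
d((1, 2), (0, -2)) = 4.1231
d((1, 2), (12, -16)) = 21.095
d((1, 2), (-6, -13)) = 16.5529
d((-16, 13), (-3, -13)) = 29.0689
d((-16, 13), (0, -2)) = 21.9317
d((-16, 13), (12, -16)) = 40.3113
d((-16, 13), (-6, -13)) = 27.8568
d((-3, -13), (0, -2)) = 11.4018
d((-3, -13), (12, -16)) = 15.2971
d((-3, -13), (-6, -13)) = 3.0 <-- minimum
d((0, -2), (12, -16)) = 18.4391
d((0, -2), (-6, -13)) = 12.53
d((12, -16), (-6, -13)) = 18.2483

Closest pair: (-3, -13) and (-6, -13) with distance 3.0

The closest pair is (-3, -13) and (-6, -13) with Euclidean distance 3.0. For 6 points, brute-force pairwise comparison is shown above. For large n, the divide-and-conquer algorithm (sort by x, recurse on halves, check the dividing strip) achieves O(n log n).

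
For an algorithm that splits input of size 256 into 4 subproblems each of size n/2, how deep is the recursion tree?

For divide and conquer with division factor 2:

Problem sizes at each level:
Level 0: 256
Level 1: 128
Level 2: 64
Level 3: 32
Level 4: 16
Level 5: 8
Level 6: 4
Level 7: 2
Level 8: 1

The root is level 0 and the size-1 base case is level 8 (the tree spans levels 0 through 8, i.e. 9 levels counting the root), so the depth is the number of divisions: log_2(256) = 8

The recursion tree depth is log_2(256) = 8. At each level, the problem size is divided by 2, so it takes 8 divisions to reduce to a base case of size 1. The algorithm makes 4 recursive calls at each level.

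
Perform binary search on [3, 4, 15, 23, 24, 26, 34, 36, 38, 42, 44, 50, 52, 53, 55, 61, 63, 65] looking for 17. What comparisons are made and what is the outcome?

Binary search for 17 in [3, 4, 15, 23, 24, 26, 34, 36, 38, 42, 44, 50, 52, 53, 55, 61, 63, 65]:

lo=0, hi=17, mid=8, arr[mid]=38 -> 38 > 17, search left half
lo=0, hi=7, mid=3, arr[mid]=23 -> 23 > 17, search left half
lo=0, hi=2, mid=1, arr[mid]=4 -> 4 < 17, search right half
lo=2, hi=2, mid=2, arr[mid]=15 -> 15 < 17, search right half
lo=3 > hi=2, target 17 not found

Binary search determines that 17 is not in the array after 4 comparisons. The search space was exhausted without finding the target.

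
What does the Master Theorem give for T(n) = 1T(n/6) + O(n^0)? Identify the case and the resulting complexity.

Master Theorem for T(n) = 1T(n/6) + O(n^0):

a = 1, b = 6, c = 0
log_b(a) = log_6(1) = 0.0000

Case 2: c = 0 = log_6(1) = 0.0000
T(n) = O(n^0 log n) = O(log n)

For T(n) = 1T(n/6) + O(n^0): log_6(1) = 0.0000. This is Case 2 of the Master Theorem (c = log_b(a), equal work at all levels), giving O(log n).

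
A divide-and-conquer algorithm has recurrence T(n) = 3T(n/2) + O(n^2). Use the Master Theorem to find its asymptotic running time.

Master Theorem for T(n) = 3T(n/2) + O(n^2):

a = 3, b = 2, c = 2
log_b(a) = log_2(3) = 1.5850

Case 3: c = 2 > log_2(3) = 1.5850
T(n) = O(n^2) = O(n^2)

For T(n) = 3T(n/2) + O(n^2): log_2(3) = 1.5850. This is Case 3 of the Master Theorem (c > log_b(a), work dominated by root), giving O(n^2).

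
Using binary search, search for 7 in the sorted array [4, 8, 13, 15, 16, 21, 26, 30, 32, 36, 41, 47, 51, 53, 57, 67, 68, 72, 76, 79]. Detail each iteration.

Binary search for 7 in [4, 8, 13, 15, 16, 21, 26, 30, 32, 36, 41, 47, 51, 53, 57, 67, 68, 72, 76, 79]:

lo=0, hi=19, mid=9, arr[mid]=36 -> 36 > 7, search left half
lo=0, hi=8, mid=4, arr[mid]=16 -> 16 > 7, search left half
lo=0, hi=3, mid=1, arr[mid]=8 -> 8 > 7, search left half
lo=0, hi=0, mid=0, arr[mid]=4 -> 4 < 7, search right half
lo=1 > hi=0, target 7 not found

Binary search determines that 7 is not in the array after 4 comparisons. The search space was exhausted without finding the target.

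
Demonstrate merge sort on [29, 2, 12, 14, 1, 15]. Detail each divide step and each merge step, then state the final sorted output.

Merge sort trace:

Split: [29, 2, 12, 14, 1, 15] -> [29, 2, 12] and [14, 1, 15]
  Split: [29, 2, 12] -> [29] and [2, 12]
    Split: [2, 12] -> [2] and [12]
    Merge: [2] + [12] -> [2, 12]
  Merge: [29] + [2, 12] -> [2, 12, 29]
  Split: [14, 1, 15] -> [14] and [1, 15]
    Split: [1, 15] -> [1] and [15]
    Merge: [1] + [15] -> [1, 15]
  Merge: [14] + [1, 15] -> [1, 14, 15]
Merge: [2, 12, 29] + [1, 14, 15] -> [1, 2, 12, 14, 15, 29]

Final sorted array: [1, 2, 12, 14, 15, 29]

The merge sort proceeds by recursively splitting the array and merging sorted halves.
After all merges, the sorted array is [1, 2, 12, 14, 15, 29].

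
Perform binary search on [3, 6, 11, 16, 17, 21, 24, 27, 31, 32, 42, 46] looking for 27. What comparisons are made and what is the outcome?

Binary search for 27 in [3, 6, 11, 16, 17, 21, 24, 27, 31, 32, 42, 46]:

lo=0, hi=11, mid=5, arr[mid]=21 -> 21 < 27, search right half
lo=6, hi=11, mid=8, arr[mid]=31 -> 31 > 27, search left half
lo=6, hi=7, mid=6, arr[mid]=24 -> 24 < 27, search right half
lo=7, hi=7, mid=7, arr[mid]=27 -> Found target at index 7!

Binary search finds 27 at index 7 after 4 comparisons. The search repeatedly halves the search space by comparing with the middle element.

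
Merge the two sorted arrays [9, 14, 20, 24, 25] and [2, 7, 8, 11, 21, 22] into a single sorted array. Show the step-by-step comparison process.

Merging process:

Compare 9 vs 2: take 2 from right. Merged: [2]
Compare 9 vs 7: take 7 from right. Merged: [2, 7]
Compare 9 vs 8: take 8 from right. Merged: [2, 7, 8]
Compare 9 vs 11: take 9 from left. Merged: [2, 7, 8, 9]
Compare 14 vs 11: take 11 from right. Merged: [2, 7, 8, 9, 11]
Compare 14 vs 21: take 14 from left. Merged: [2, 7, 8, 9, 11, 14]
Compare 20 vs 21: take 20 from left. Merged: [2, 7, 8, 9, 11, 14, 20]
Compare 24 vs 21: take 21 from right. Merged: [2, 7, 8, 9, 11, 14, 20, 21]
Compare 24 vs 22: take 22 from right. Merged: [2, 7, 8, 9, 11, 14, 20, 21, 22]
Append remaining from left: [24, 25]. Merged: [2, 7, 8, 9, 11, 14, 20, 21, 22, 24, 25]

Final merged array: [2, 7, 8, 9, 11, 14, 20, 21, 22, 24, 25]
Total comparisons: 9

The merged array is [2, 7, 8, 9, 11, 14, 20, 21, 22, 24, 25], requiring 9 comparisons. The merge step runs in O(n) time where n is the total number of elements.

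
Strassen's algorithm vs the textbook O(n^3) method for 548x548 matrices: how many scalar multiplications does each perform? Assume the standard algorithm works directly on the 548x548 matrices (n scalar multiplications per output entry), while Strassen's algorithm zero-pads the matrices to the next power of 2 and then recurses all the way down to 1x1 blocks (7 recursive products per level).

Matrix multiplication for 548x548 matrices:

Strassen's algorithm requires power-of-2 dimensions. Pad 548x548 to 1024x1024 (next power of 2).

Standard algorithm: 548^3 = 164566592 multiplications
Strassen's algorithm: 7^(log2(1024)) = 7^10 = 282475249 multiplications
Difference: 164566592 - 282475249 = -117908657 (Strassen uses MORE here due to padding overhead — for small or just-over-power-of-2 n, padding can outweigh the per-level savings)

Standard: 164566592 multiplications (548^3). Strassen: 282475249 multiplications (7^10, after padding to 1024x1024). Strassen reduces 8 recursive multiplications to 7 at each level.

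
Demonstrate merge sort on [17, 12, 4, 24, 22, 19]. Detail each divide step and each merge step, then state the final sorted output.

Merge sort trace:

Split: [17, 12, 4, 24, 22, 19] -> [17, 12, 4] and [24, 22, 19]
  Split: [17, 12, 4] -> [17] and [12, 4]
    Split: [12, 4] -> [12] and [4]
    Merge: [12] + [4] -> [4, 12]
  Merge: [17] + [4, 12] -> [4, 12, 17]
  Split: [24, 22, 19] -> [24] and [22, 19]
    Split: [22, 19] -> [22] and [19]
    Merge: [22] + [19] -> [19, 22]
  Merge: [24] + [19, 22] -> [19, 22, 24]
Merge: [4, 12, 17] + [19, 22, 24] -> [4, 12, 17, 19, 22, 24]

Final sorted array: [4, 12, 17, 19, 22, 24]

The merge sort proceeds by recursively splitting the array and merging sorted halves.
After all merges, the sorted array is [4, 12, 17, 19, 22, 24].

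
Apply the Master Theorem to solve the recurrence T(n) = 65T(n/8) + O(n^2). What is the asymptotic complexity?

Master Theorem for T(n) = 65T(n/8) + O(n^2):

a = 65, b = 8, c = 2
log_b(a) = log_8(65) = 2.0075

Case 1: c = 2 < log_8(65) = 2.0075
T(n) = O(n^(log_8 65))

For T(n) = 65T(n/8) + O(n^2): log_8(65) = 2.0075. This is Case 1 of the Master Theorem (c < log_b(a), work dominated by leaves), giving O(n^(log_8 65)).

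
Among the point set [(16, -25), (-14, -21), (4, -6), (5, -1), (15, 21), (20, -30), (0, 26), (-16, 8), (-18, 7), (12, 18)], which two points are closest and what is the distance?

Computing all pairwise distances among 10 points:

d((16, -25), (-14, -21)) = 30.2655
d((16, -25), (4, -6)) = 22.4722
d((16, -25), (5, -1)) = 26.4008
d((16, -25), (15, 21)) = 46.0109
d((16, -25), (20, -30)) = 6.4031
d((16, -25), (0, 26)) = 53.4509
d((16, -25), (-16, 8)) = 45.9674
d((16, -25), (-18, 7)) = 46.6905
d((16, -25), (12, 18)) = 43.1856
d((-14, -21), (4, -6)) = 23.4307
d((-14, -21), (5, -1)) = 27.5862
d((-14, -21), (15, 21)) = 51.0392
d((-14, -21), (20, -30)) = 35.171
d((-14, -21), (0, 26)) = 49.0408
d((-14, -21), (-16, 8)) = 29.0689
d((-14, -21), (-18, 7)) = 28.2843
d((-14, -21), (12, 18)) = 46.8722
d((4, -6), (5, -1)) = 5.099
d((4, -6), (15, 21)) = 29.1548
d((4, -6), (20, -30)) = 28.8444
d((4, -6), (0, 26)) = 32.249
d((4, -6), (-16, 8)) = 24.4131
d((4, -6), (-18, 7)) = 25.5539
d((4, -6), (12, 18)) = 25.2982
d((5, -1), (15, 21)) = 24.1661
d((5, -1), (20, -30)) = 32.6497
d((5, -1), (0, 26)) = 27.4591
d((5, -1), (-16, 8)) = 22.8473
d((5, -1), (-18, 7)) = 24.3516
d((5, -1), (12, 18)) = 20.2485
d((15, 21), (20, -30)) = 51.2445
d((15, 21), (0, 26)) = 15.8114
d((15, 21), (-16, 8)) = 33.6155
d((15, 21), (-18, 7)) = 35.8469
d((15, 21), (12, 18)) = 4.2426
d((20, -30), (0, 26)) = 59.4643
d((20, -30), (-16, 8)) = 52.345
d((20, -30), (-18, 7)) = 53.0377
d((20, -30), (12, 18)) = 48.6621
d((0, 26), (-16, 8)) = 24.0832
d((0, 26), (-18, 7)) = 26.1725
d((0, 26), (12, 18)) = 14.4222
d((-16, 8), (-18, 7)) = 2.2361 <-- minimum
d((-16, 8), (12, 18)) = 29.7321
d((-18, 7), (12, 18)) = 31.9531

Closest pair: (-16, 8) and (-18, 7) with distance 2.2361

The closest pair is (-16, 8) and (-18, 7) with Euclidean distance 2.2361. For 10 points, brute-force pairwise comparison is shown above. For large n, the divide-and-conquer algorithm (sort by x, recurse on halves, check the dividing strip) achieves O(n log n).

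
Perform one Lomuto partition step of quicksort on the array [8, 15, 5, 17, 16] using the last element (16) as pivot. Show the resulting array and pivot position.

Lomuto partition with pivot = 16:

Initial array: [8, 15, 5, 17, 16]

arr[0]=8 <= 16: swap with position 0, array becomes [8, 15, 5, 17, 16]
arr[1]=15 <= 16: swap with position 1, array becomes [8, 15, 5, 17, 16]
arr[2]=5 <= 16: swap with position 2, array becomes [8, 15, 5, 17, 16]
arr[3]=17 > 16: no swap

Place pivot at position 3: [8, 15, 5, 16, 17]
Pivot position: 3

After partitioning with pivot 16, the array becomes [8, 15, 5, 16, 17]. The pivot is placed at index 3. All elements to the left of the pivot are <= 16, and all elements to the right are > 16.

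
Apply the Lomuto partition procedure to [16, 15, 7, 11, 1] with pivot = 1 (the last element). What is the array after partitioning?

Lomuto partition with pivot = 1:

Initial array: [16, 15, 7, 11, 1]

arr[0]=16 > 1: no swap
arr[1]=15 > 1: no swap
arr[2]=7 > 1: no swap
arr[3]=11 > 1: no swap

Place pivot at position 0: [1, 15, 7, 11, 16]
Pivot position: 0

After partitioning with pivot 1, the array becomes [1, 15, 7, 11, 16]. The pivot is placed at index 0. All elements to the left of the pivot are <= 1, and all elements to the right are > 1.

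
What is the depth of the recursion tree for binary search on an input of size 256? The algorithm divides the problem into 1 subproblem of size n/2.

For divide and conquer with division factor 2:

Problem sizes at each level:
Level 0: 256
Level 1: 128
Level 2: 64
Level 3: 32
Level 4: 16
Level 5: 8
Level 6: 4
Level 7: 2
Level 8: 1

The root is level 0 and the size-1 base case is level 8 (the tree spans levels 0 through 8, i.e. 9 levels counting the root), so the depth is the number of divisions: log_2(256) = 8

The recursion tree depth is log_2(256) = 8. At each level, the problem size is divided by 2, so it takes 8 divisions to reduce to a base case of size 1. The algorithm makes 1 recursive call at each level.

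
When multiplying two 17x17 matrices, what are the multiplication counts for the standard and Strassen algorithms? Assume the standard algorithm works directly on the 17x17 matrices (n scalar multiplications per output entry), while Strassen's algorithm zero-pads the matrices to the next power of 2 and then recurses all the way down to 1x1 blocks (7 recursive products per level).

Matrix multiplication for 17x17 matrices:

Strassen's algorithm requires power-of-2 dimensions. Pad 17x17 to 32x32 (next power of 2).

Standard algorithm: 17^3 = 4913 multiplications
Strassen's algorithm: 7^(log2(32)) = 7^5 = 16807 multiplications
Difference: 4913 - 16807 = -11894 (Strassen uses MORE here due to padding overhead — for small or just-over-power-of-2 n, padding can outweigh the per-level savings)

Standard: 4913 multiplications (17^3). Strassen: 16807 multiplications (7^5, after padding to 32x32). Strassen reduces 8 recursive multiplications to 7 at each level.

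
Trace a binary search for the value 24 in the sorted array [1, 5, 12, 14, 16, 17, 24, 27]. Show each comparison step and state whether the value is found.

Binary search for 24 in [1, 5, 12, 14, 16, 17, 24, 27]:

lo=0, hi=7, mid=3, arr[mid]=14 -> 14 < 24, search right half
lo=4, hi=7, mid=5, arr[mid]=17 -> 17 < 24, search right half
lo=6, hi=7, mid=6, arr[mid]=24 -> Found target at index 6!

Binary search finds 24 at index 6 after 3 comparisons. The search repeatedly halves the search space by comparing with the middle element.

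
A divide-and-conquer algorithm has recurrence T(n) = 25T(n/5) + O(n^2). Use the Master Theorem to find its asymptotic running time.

Master Theorem for T(n) = 25T(n/5) + O(n^2):

a = 25, b = 5, c = 2
log_b(a) = log_5(25) = 2.0000

Case 2: c = 2 = log_5(25) = 2.0000
T(n) = O(n^2 log n) = O(n^2 log n)

For T(n) = 25T(n/5) + O(n^2): log_5(25) = 2.0000. This is Case 2 of the Master Theorem (c = log_b(a), equal work at all levels), giving O(n^2 log n).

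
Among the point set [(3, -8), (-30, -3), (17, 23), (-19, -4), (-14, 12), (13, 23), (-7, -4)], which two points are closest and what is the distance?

Computing all pairwise distances among 7 points:

d((3, -8), (-30, -3)) = 33.3766
d((3, -8), (17, 23)) = 34.0147
d((3, -8), (-19, -4)) = 22.3607
d((3, -8), (-14, 12)) = 26.2488
d((3, -8), (13, 23)) = 32.573
d((3, -8), (-7, -4)) = 10.7703
d((-30, -3), (17, 23)) = 53.7122
d((-30, -3), (-19, -4)) = 11.0454
d((-30, -3), (-14, 12)) = 21.9317
d((-30, -3), (13, 23)) = 50.2494
d((-30, -3), (-7, -4)) = 23.0217
d((17, 23), (-19, -4)) = 45.0
d((17, 23), (-14, 12)) = 32.8938
d((17, 23), (13, 23)) = 4.0 <-- minimum
d((17, 23), (-7, -4)) = 36.1248
d((-19, -4), (-14, 12)) = 16.7631
d((-19, -4), (13, 23)) = 41.8688
d((-19, -4), (-7, -4)) = 12.0
d((-14, 12), (13, 23)) = 29.1548
d((-14, 12), (-7, -4)) = 17.4642
d((13, 23), (-7, -4)) = 33.6006

Closest pair: (17, 23) and (13, 23) with distance 4.0

The closest pair is (17, 23) and (13, 23) with Euclidean distance 4.0. For 7 points, brute-force pairwise comparison is shown above. For large n, the divide-and-conquer algorithm (sort by x, recurse on halves, check the dividing strip) achieves O(n log n).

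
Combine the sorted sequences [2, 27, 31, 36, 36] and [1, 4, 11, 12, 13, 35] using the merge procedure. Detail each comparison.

Merging process:

Compare 2 vs 1: take 1 from right. Merged: [1]
Compare 2 vs 4: take 2 from left. Merged: [1, 2]
Compare 27 vs 4: take 4 from right. Merged: [1, 2, 4]
Compare 27 vs 11: take 11 from right. Merged: [1, 2, 4, 11]
Compare 27 vs 12: take 12 from right. Merged: [1, 2, 4, 11, 12]
Compare 27 vs 13: take 13 from right. Merged: [1, 2, 4, 11, 12, 13]
Compare 27 vs 35: take 27 from left. Merged: [1, 2, 4, 11, 12, 13, 27]
Compare 31 vs 35: take 31 from left. Merged: [1, 2, 4, 11, 12, 13, 27, 31]
Compare 36 vs 35: take 35 from right. Merged: [1, 2, 4, 11, 12, 13, 27, 31, 35]
Append remaining from left: [36, 36]. Merged: [1, 2, 4, 11, 12, 13, 27, 31, 35, 36, 36]

Final merged array: [1, 2, 4, 11, 12, 13, 27, 31, 35, 36, 36]
Total comparisons: 9

The merged array is [1, 2, 4, 11, 12, 13, 27, 31, 35, 36, 36], requiring 9 comparisons. The merge step runs in O(n) time where n is the total number of elements.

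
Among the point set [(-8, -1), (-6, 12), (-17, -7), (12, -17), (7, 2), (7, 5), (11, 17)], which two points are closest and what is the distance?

Computing all pairwise distances among 7 points:

d((-8, -1), (-6, 12)) = 13.1529
d((-8, -1), (-17, -7)) = 10.8167
d((-8, -1), (12, -17)) = 25.6125
d((-8, -1), (7, 2)) = 15.2971
d((-8, -1), (7, 5)) = 16.1555
d((-8, -1), (11, 17)) = 26.1725
d((-6, 12), (-17, -7)) = 21.9545
d((-6, 12), (12, -17)) = 34.1321
d((-6, 12), (7, 2)) = 16.4012
d((-6, 12), (7, 5)) = 14.7648
d((-6, 12), (11, 17)) = 17.72
d((-17, -7), (12, -17)) = 30.6757
d((-17, -7), (7, 2)) = 25.632
d((-17, -7), (7, 5)) = 26.8328
d((-17, -7), (11, 17)) = 36.8782
d((12, -17), (7, 2)) = 19.6469
d((12, -17), (7, 5)) = 22.561
d((12, -17), (11, 17)) = 34.0147
d((7, 2), (7, 5)) = 3.0 <-- minimum
d((7, 2), (11, 17)) = 15.5242
d((7, 5), (11, 17)) = 12.6491

Closest pair: (7, 2) and (7, 5) with distance 3.0

The closest pair is (7, 2) and (7, 5) with Euclidean distance 3.0. For 7 points, brute-force pairwise comparison is shown above. For large n, the divide-and-conquer algorithm (sort by x, recurse on halves, check the dividing strip) achieves O(n log n).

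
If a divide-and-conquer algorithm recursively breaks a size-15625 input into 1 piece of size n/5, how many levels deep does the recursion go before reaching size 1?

For divide and conquer with division factor 5:

Problem sizes at each level:
Level 0: 15625
Level 1: 3125
Level 2: 625
Level 3: 125
Level 4: 25
Level 5: 5
Level 6: 1

The root is level 0 and the size-1 base case is level 6 (the tree spans levels 0 through 6, i.e. 7 levels counting the root), so the depth is the number of divisions: log_5(15625) = 6

The recursion tree depth is log_5(15625) = 6. At each level, the problem size is divided by 5, so it takes 6 divisions to reduce to a base case of size 1. The algorithm makes 1 recursive call at each level.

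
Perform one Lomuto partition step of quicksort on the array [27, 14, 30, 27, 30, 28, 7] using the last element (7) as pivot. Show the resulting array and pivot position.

Lomuto partition with pivot = 7:

Initial array: [27, 14, 30, 27, 30, 28, 7]

arr[0]=27 > 7: no swap
arr[1]=14 > 7: no swap
arr[2]=30 > 7: no swap
arr[3]=27 > 7: no swap
arr[4]=30 > 7: no swap
arr[5]=28 > 7: no swap

Place pivot at position 0: [7, 14, 30, 27, 30, 28, 27]
Pivot position: 0

After partitioning with pivot 7, the array becomes [7, 14, 30, 27, 30, 28, 27]. The pivot is placed at index 0. All elements to the left of the pivot are <= 7, and all elements to the right are > 7.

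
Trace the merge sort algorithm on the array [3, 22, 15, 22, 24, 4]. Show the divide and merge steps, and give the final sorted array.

Merge sort trace:

Split: [3, 22, 15, 22, 24, 4] -> [3, 22, 15] and [22, 24, 4]
  Split: [3, 22, 15] -> [3] and [22, 15]
    Split: [22, 15] -> [22] and [15]
    Merge: [22] + [15] -> [15, 22]
  Merge: [3] + [15, 22] -> [3, 15, 22]
  Split: [22, 24, 4] -> [22] and [24, 4]
    Split: [24, 4] -> [24] and [4]
    Merge: [24] + [4] -> [4, 24]
  Merge: [22] + [4, 24] -> [4, 22, 24]
Merge: [3, 15, 22] + [4, 22, 24] -> [3, 4, 15, 22, 22, 24]

Final sorted array: [3, 4, 15, 22, 22, 24]

The merge sort proceeds by recursively splitting the array and merging sorted halves.
After all merges, the sorted array is [3, 4, 15, 22, 22, 24].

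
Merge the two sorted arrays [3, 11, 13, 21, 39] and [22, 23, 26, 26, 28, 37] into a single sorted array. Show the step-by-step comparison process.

Merging process:

Compare 3 vs 22: take 3 from left. Merged: [3]
Compare 11 vs 22: take 11 from left. Merged: [3, 11]
Compare 13 vs 22: take 13 from left. Merged: [3, 11, 13]
Compare 21 vs 22: take 21 from left. Merged: [3, 11, 13, 21]
Compare 39 vs 22: take 22 from right. Merged: [3, 11, 13, 21, 22]
Compare 39 vs 23: take 23 from right. Merged: [3, 11, 13, 21, 22, 23]
Compare 39 vs 26: take 26 from right. Merged: [3, 11, 13, 21, 22, 23, 26]
Compare 39 vs 26: take 26 from right. Merged: [3, 11, 13, 21, 22, 23, 26, 26]
Compare 39 vs 28: take 28 from right. Merged: [3, 11, 13, 21, 22, 23, 26, 26, 28]
Compare 39 vs 37: take 37 from right. Merged: [3, 11, 13, 21, 22, 23, 26, 26, 28, 37]
Append remaining from left: [39]. Merged: [3, 11, 13, 21, 22, 23, 26, 26, 28, 37, 39]

Final merged array: [3, 11, 13, 21, 22, 23, 26, 26, 28, 37, 39]
Total comparisons: 10

The merged array is [3, 11, 13, 21, 22, 23, 26, 26, 28, 37, 39], requiring 10 comparisons. The merge step runs in O(n) time where n is the total number of elements.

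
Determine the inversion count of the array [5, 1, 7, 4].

Finding inversions in [5, 1, 7, 4]:

(0, 1): arr[0]=5 > arr[1]=1
(0, 3): arr[0]=5 > arr[3]=4
(2, 3): arr[2]=7 > arr[3]=4

Total inversions: 3

The array has 3 inversion(s): (0,1), (0,3), (2,3). Each pair (i,j) satisfies i < j and arr[i] > arr[j].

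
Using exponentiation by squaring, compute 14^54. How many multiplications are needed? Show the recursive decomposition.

Computing 14^54 by squaring (build up from 14^1; each line after the first costs one multiplication):

14^1 = 14
14^2 = (14^1)^2 = 14^2 = 196
14^3 = 14 * 14^2 = 14 * 196 = 2744
14^6 = (14^3)^2 = 2744^2 = 7529536
14^12 = (14^6)^2 = 7529536^2 = 56693912375296
14^13 = 14 * 14^12 = 14 * 56693912375296 = 793714773254144
14^26 = (14^13)^2 = 793714773254144^2 = 629983141281877223603213172736
14^27 = 14 * 14^26 = 14 * 629983141281877223603213172736 = 8819763977946281130444984418304
14^54 = (14^27)^2 = 8819763977946281130444984418304^2 = 77788236626678808982722471083604074886584214739573349250236416

Result: 77788236626678808982722471083604074886584214739573349250236416
Multiplications needed: 8 (8 lines after 14^1)

14^54 = 77788236626678808982722471083604074886584214739573349250236416. Using exponentiation by squaring, this requires 8 multiplications. The key idea: if the exponent is even, square the half-power; if odd, multiply by the base once.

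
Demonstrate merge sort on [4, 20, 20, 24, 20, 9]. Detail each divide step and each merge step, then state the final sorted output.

Merge sort trace:

Split: [4, 20, 20, 24, 20, 9] -> [4, 20, 20] and [24, 20, 9]
  Split: [4, 20, 20] -> [4] and [20, 20]
    Split: [20, 20] -> [20] and [20]
    Merge: [20] + [20] -> [20, 20]
  Merge: [4] + [20, 20] -> [4, 20, 20]
  Split: [24, 20, 9] -> [24] and [20, 9]
    Split: [20, 9] -> [20] and [9]
    Merge: [20] + [9] -> [9, 20]
  Merge: [24] + [9, 20] -> [9, 20, 24]
Merge: [4, 20, 20] + [9, 20, 24] -> [4, 9, 20, 20, 20, 24]

Final sorted array: [4, 9, 20, 20, 20, 24]

The merge sort proceeds by recursively splitting the array and merging sorted halves.
After all merges, the sorted array is [4, 9, 20, 20, 20, 24].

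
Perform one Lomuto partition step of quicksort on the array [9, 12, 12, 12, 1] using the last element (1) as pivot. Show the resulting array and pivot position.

Lomuto partition with pivot = 1:

Initial array: [9, 12, 12, 12, 1]

arr[0]=9 > 1: no swap
arr[1]=12 > 1: no swap
arr[2]=12 > 1: no swap
arr[3]=12 > 1: no swap

Place pivot at position 0: [1, 12, 12, 12, 9]
Pivot position: 0

After partitioning with pivot 1, the array becomes [1, 12, 12, 12, 9]. The pivot is placed at index 0. All elements to the left of the pivot are <= 1, and all elements to the right are > 1.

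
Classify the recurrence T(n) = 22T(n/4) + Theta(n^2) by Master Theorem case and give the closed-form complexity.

Master Theorem for T(n) = 22T(n/4) + O(n^2):

a = 22, b = 4, c = 2
log_b(a) = log_4(22) = 2.2297

Case 1: c = 2 < log_4(22) = 2.2297
T(n) = O(n^(log_4 22))

For T(n) = 22T(n/4) + O(n^2): log_4(22) = 2.2297. This is Case 1 of the Master Theorem (c < log_b(a), work dominated by leaves), giving O(n^(log_4 22)).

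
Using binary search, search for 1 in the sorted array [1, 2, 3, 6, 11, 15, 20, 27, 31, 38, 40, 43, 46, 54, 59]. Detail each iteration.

Binary search for 1 in [1, 2, 3, 6, 11, 15, 20, 27, 31, 38, 40, 43, 46, 54, 59]:

lo=0, hi=14, mid=7, arr[mid]=27 -> 27 > 1, search left half
lo=0, hi=6, mid=3, arr[mid]=6 -> 6 > 1, search left half
lo=0, hi=2, mid=1, arr[mid]=2 -> 2 > 1, search left half
lo=0, hi=0, mid=0, arr[mid]=1 -> Found target at index 0!

Binary search finds 1 at index 0 after 4 comparisons. The search repeatedly halves the search space by comparing with the middle element.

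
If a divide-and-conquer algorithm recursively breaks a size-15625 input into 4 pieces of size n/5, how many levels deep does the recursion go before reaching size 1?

For divide and conquer with division factor 5:

Problem sizes at each level:
Level 0: 15625
Level 1: 3125
Level 2: 625
Level 3: 125
Level 4: 25
Level 5: 5
Level 6: 1

The root is level 0 and the size-1 base case is level 6 (the tree spans levels 0 through 6, i.e. 7 levels counting the root), so the depth is the number of divisions: log_5(15625) = 6

The recursion tree depth is log_5(15625) = 6. At each level, the problem size is divided by 5, so it takes 6 divisions to reduce to a base case of size 1. The algorithm makes 4 recursive calls at each level.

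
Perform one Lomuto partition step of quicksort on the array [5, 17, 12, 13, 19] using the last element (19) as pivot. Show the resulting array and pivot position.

Lomuto partition with pivot = 19:

Initial array: [5, 17, 12, 13, 19]

arr[0]=5 <= 19: swap with position 0, array becomes [5, 17, 12, 13, 19]
arr[1]=17 <= 19: swap with position 1, array becomes [5, 17, 12, 13, 19]
arr[2]=12 <= 19: swap with position 2, array becomes [5, 17, 12, 13, 19]
arr[3]=13 <= 19: swap with position 3, array becomes [5, 17, 12, 13, 19]

Place pivot at position 4: [5, 17, 12, 13, 19]
Pivot position: 4

After partitioning with pivot 19, the array becomes [5, 17, 12, 13, 19]. The pivot is placed at index 4. All elements to the left of the pivot are <= 19, and all elements to the right are > 19.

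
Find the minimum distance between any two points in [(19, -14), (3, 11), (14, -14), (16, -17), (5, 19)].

Computing all pairwise distances among 5 points:

d((19, -14), (3, 11)) = 29.6816
d((19, -14), (14, -14)) = 5.0
d((19, -14), (16, -17)) = 4.2426
d((19, -14), (5, 19)) = 35.8469
d((3, 11), (14, -14)) = 27.313
d((3, 11), (16, -17)) = 30.8707
d((3, 11), (5, 19)) = 8.2462
d((14, -14), (16, -17)) = 3.6056 <-- minimum
d((14, -14), (5, 19)) = 34.2053
d((16, -17), (5, 19)) = 37.6431

Closest pair: (14, -14) and (16, -17) with distance 3.6056

The closest pair is (14, -14) and (16, -17) with Euclidean distance 3.6056. For 5 points, brute-force pairwise comparison is shown above. For large n, the divide-and-conquer algorithm (sort by x, recurse on halves, check the dividing strip) achieves O(n log n).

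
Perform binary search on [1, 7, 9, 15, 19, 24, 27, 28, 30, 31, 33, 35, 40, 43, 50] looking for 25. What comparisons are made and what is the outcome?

Binary search for 25 in [1, 7, 9, 15, 19, 24, 27, 28, 30, 31, 33, 35, 40, 43, 50]:

lo=0, hi=14, mid=7, arr[mid]=28 -> 28 > 25, search left half
lo=0, hi=6, mid=3, arr[mid]=15 -> 15 < 25, search right half
lo=4, hi=6, mid=5, arr[mid]=24 -> 24 < 25, search right half
lo=6, hi=6, mid=6, arr[mid]=27 -> 27 > 25, search left half
lo=6 > hi=5, target 25 not found

Binary search determines that 25 is not in the array after 4 comparisons. The search space was exhausted without finding the target.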